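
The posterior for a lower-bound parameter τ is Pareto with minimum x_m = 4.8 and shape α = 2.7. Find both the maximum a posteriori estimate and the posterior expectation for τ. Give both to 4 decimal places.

τ_MAP = 4.8000, E[τ|data] = 7.6235

The Pareto density is strictly decreasing on [x_m, ∞), so the mode is x_m = 4.8000.
Mean = α·x_m/(α−1) = 2.7·4.8/1.7 = 7.6235.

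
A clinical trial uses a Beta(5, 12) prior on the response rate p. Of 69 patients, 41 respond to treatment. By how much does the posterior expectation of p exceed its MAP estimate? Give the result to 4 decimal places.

-0.0008

Posterior: Beta(5+41, 12+28) = Beta(46, 40).
Mode = (46−1)/(46+40−2) = 45/84 = 0.5357.
Mean = 46/(46+40) = 46/86 = 0.5349.
Difference = 0.5349 − 0.5357 = -0.0008.
The mean is pulled below the mode by the posterior's left skew.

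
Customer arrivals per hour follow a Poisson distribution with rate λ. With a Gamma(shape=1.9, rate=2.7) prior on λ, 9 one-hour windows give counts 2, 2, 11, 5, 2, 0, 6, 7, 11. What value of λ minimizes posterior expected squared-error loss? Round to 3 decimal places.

4.094

Σ counts = 46. Posterior: Gamma(shape = 1.9+46 = 47.9, rate = 2.7+9 = 11.7).
Mode = (α−1)/β = 46.9/11.7 = 4.009.
Mean = α/β = 47.9/11.7 = 4.094.
Squared-error loss ⇒ the optimal estimator is the posterior mean.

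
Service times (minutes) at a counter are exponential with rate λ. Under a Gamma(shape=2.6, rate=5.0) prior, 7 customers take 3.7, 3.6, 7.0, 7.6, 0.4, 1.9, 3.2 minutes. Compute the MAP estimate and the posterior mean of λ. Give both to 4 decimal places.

Σ times = 27.4. Posterior: Gamma(shape = 2.6+7 = 9.6, rate = 5.0+27.4 = 32.4).
Mode = (α−1)/β = 8.6/32.4 = 0.2654.
Mean = α/β = 9.6/32.4 = 0.2963.
The mean is pulled above the mode by the posterior's right skew.

MAP = 0.2654, posterior mean = 0.2963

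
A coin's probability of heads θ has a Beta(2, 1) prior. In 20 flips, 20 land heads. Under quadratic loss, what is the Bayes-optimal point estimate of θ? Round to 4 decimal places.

0.9565

Posterior: Beta(2+20, 1+0) = Beta(22, 1).
Since β = 1 ≤ 1 and α > 1, the Beta density is monotone increasing on [0,1]; the mode is at 1.
Mean = 22/(22+1) = 0.9565.
Quadratic loss ⇒ the optimal estimator is the posterior mean.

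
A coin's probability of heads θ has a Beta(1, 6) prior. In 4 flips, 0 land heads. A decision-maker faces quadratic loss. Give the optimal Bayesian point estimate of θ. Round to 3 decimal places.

Posterior: Beta(1+0, 6+4) = Beta(1, 10).
Since α = 1 ≤ 1 and β > 1, the Beta density is monotone decreasing on [0,1]; the mode is at 0.
Mean = 1/(1+10) = 0.091.
Quadratic loss ⇒ the optimal estimator is the posterior mean.

0.091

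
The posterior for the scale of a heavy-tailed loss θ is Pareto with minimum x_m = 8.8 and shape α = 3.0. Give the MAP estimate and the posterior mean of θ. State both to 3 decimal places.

The Pareto density is strictly decreasing on [x_m, ∞), so the mode is x_m = 8.800.
Mean = α·x_m/(α−1) = 3.0·8.8/2.0 = 13.200.

MAP estimate = 8.800, posterior mean = 13.200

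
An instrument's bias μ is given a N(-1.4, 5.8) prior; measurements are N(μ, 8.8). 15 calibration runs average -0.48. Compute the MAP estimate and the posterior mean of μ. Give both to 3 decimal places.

Posterior for μ is Normal. Precision-weighted mean: (1/5.8·-1.4 + 15/8.8·-0.48) / (1/5.8 + 15/8.8) = -0.565.
A Normal posterior is symmetric, so mode = mean.

MAP = -0.565, posterior mean = -0.565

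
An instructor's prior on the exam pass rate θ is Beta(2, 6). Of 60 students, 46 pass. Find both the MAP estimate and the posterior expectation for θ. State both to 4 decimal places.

MAP = 0.7121, posterior mean = 0.7059

Posterior: Beta(2+46, 6+14) = Beta(48, 20).
Mode = (48−1)/(48+20−2) = 47/66 = 0.7121.
Mean = 48/(48+20) = 48/68 = 0.7059.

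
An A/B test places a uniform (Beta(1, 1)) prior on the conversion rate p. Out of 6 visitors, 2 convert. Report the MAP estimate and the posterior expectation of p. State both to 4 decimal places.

MAP: 0.3333. Posterior mean: 0.3750.

Posterior: Beta(1+2, 1+4) = Beta(3, 5).
Mode = (3−1)/(3+5−2) = 2/6 = 0.3333.
With a flat prior the MAP equals the MLE, 2/6.
Mean = 3/(3+5) = 3/8 = 0.3750.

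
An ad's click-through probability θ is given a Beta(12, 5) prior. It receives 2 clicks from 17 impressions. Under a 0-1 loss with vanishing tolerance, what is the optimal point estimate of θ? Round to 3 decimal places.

Posterior: Beta(12+2, 5+15) = Beta(14, 20).
Mode = (14−1)/(14+20−2) = 13/32 = 0.406.
Mean = 14/(14+20) = 14/34 = 0.412.
This is the posterior mode — the MAP estimate.

0.406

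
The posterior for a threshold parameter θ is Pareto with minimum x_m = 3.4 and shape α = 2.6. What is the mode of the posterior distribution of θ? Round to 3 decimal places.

The Pareto density is strictly decreasing on [x_m, ∞), so the mode is x_m = 3.400.
Mean = α·x_m/(α−1) = 2.6·3.4/1.6 = 5.525.
This is the posterior mode — the MAP estimate.

3.400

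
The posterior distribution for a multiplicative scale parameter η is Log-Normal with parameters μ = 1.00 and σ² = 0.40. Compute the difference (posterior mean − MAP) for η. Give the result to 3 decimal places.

1.498

Mode = exp(μ − σ²) = exp(0.60) = 1.822.
Mean = exp(μ + σ²/2) = exp(1.200) = 3.320.
Difference = 3.320 − 1.822 = 1.498.
Mean > mode: the posterior has a right tail.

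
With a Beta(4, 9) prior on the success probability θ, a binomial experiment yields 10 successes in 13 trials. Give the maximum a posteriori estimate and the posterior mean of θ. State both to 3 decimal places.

MAP: 0.542. Posterior mean: 0.538.

Posterior: Beta(4+10, 9+3) = Beta(14, 12).
Mode = (14−1)/(14+12−2) = 13/24 = 0.542.
Mean = 14/(14+12) = 14/26 = 0.538.
The posterior is left-skewed, so the mode exceeds the mean.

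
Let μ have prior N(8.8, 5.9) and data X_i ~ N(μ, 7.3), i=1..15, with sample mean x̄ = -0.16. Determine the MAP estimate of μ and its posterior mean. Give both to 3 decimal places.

MAP: 0.523. Posterior mean: 0.523.

Posterior for μ is Normal. Precision-weighted mean: (1/5.9·8.8 + 15/7.3·-0.16) / (1/5.9 + 15/7.3) = 0.523.
A Normal posterior is symmetric, so mode = mean.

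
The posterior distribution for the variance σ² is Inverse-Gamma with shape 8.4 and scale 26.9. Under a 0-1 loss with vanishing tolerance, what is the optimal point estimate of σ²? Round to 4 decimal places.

Mode = β/(α+1) = 26.9/9.4 = 2.8617.
Mean = β/(α−1) = 26.9/7.4 = 3.6351.
This is the posterior mode — the MAP estimate.

2.8617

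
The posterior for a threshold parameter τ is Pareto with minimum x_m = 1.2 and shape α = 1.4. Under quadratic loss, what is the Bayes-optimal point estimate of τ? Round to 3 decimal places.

4.200

The Pareto density is strictly decreasing on [x_m, ∞), so the mode is x_m = 1.200.
Mean = α·x_m/(α−1) = 1.4·1.2/0.4 = 4.200.
Quadratic loss ⇒ the optimal estimator is the posterior mean.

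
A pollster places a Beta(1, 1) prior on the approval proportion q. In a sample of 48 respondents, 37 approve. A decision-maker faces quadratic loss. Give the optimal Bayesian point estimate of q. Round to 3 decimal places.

0.760

Posterior: Beta(1+37, 1+11) = Beta(38, 12).
Mode = (38−1)/(38+12−2) = 37/48 = 0.771.
With a flat prior the MAP equals the MLE, 37/48.
Mean = 38/(38+12) = 38/50 = 0.760.
Quadratic loss ⇒ the optimal estimator is the posterior mean.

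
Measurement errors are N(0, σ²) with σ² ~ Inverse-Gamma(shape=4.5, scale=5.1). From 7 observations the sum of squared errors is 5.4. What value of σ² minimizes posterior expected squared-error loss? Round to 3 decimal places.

Posterior: Inverse-Gamma(shape = 4.5+7/2 = 8.0, scale = 5.1+5.4/2 = 7.8).
Mode = β/(α+1) = 7.8/9.0 = 0.867.
Mean = β/(α−1) = 7.8/7.0 = 1.114.
Squared-error loss ⇒ the optimal estimator is the posterior mean.

1.114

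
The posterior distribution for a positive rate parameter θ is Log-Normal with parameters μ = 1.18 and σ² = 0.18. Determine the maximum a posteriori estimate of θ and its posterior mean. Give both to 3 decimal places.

Mode = exp(μ − σ²) = exp(1.00) = 2.718.
Mean = exp(μ + σ²/2) = exp(1.270) = 3.561.

MAP = 2.718; posterior mean = 3.561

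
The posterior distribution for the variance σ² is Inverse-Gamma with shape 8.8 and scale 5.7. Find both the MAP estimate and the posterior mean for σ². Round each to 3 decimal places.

Mode = β/(α+1) = 5.7/9.8 = 0.582.
Mean = β/(α−1) = 5.7/7.8 = 0.731.

σ²_MAP = 0.582, E[σ²|data] = 0.731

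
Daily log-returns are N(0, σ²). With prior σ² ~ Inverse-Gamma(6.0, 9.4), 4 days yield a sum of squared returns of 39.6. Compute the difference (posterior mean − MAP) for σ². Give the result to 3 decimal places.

Posterior: Inverse-Gamma(shape = 6.0+4/2 = 8.0, scale = 9.4+39.6/2 = 29.2).
Mode = β/(α+1) = 29.2/9.0 = 3.244.
Mean = β/(α−1) = 29.2/7.0 = 4.171.
Difference = 4.171 − 3.244 = 0.927.

0.927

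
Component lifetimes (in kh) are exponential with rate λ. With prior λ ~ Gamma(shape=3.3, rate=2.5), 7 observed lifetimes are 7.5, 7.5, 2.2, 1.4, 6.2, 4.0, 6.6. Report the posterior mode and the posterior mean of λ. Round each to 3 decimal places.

Σ times = 35.4. Posterior: Gamma(shape = 3.3+7 = 10.3, rate = 2.5+35.4 = 37.9).
Mode = (α−1)/β = 9.3/37.9 = 0.245.
Mean = α/β = 10.3/37.9 = 0.272.
The mean is pulled above the mode by the posterior's right skew.

λ_MAP = 0.245, E[λ|data] = 0.272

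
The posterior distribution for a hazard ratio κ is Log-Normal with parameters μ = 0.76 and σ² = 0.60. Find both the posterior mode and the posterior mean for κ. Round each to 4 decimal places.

Mode = exp(μ − σ²) = exp(0.16) = 1.1735.
Mean = exp(μ + σ²/2) = exp(1.060) = 2.8864.

MAP = 1.1735, posterior mean = 2.8864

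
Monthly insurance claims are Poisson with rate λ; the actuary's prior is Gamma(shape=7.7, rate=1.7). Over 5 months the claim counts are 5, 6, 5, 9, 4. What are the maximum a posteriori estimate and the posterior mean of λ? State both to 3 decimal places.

maximum a posteriori estimate = 5.328, posterior mean = 5.478

Σ counts = 29. Posterior: Gamma(shape = 7.7+29 = 36.7, rate = 1.7+5 = 6.7).
Mode = (α−1)/β = 35.7/6.7 = 5.328.
Mean = α/β = 36.7/6.7 = 5.478.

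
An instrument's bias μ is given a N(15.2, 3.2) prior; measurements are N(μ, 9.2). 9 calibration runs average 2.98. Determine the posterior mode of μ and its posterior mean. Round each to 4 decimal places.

MAP: 5.9385. Posterior mean: 5.9385.

Posterior for μ is Normal. Precision-weighted mean: (1/3.2·15.2 + 9/9.2·2.98) / (1/3.2 + 9/9.2) = 5.9385.
A Normal posterior is symmetric, so mode = mean.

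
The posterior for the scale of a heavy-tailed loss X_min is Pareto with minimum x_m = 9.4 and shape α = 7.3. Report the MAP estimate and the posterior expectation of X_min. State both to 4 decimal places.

X_min_MAP = 9.4000, E[X_min|data] = 10.8921

The Pareto density is strictly decreasing on [x_m, ∞), so the mode is x_m = 9.4000.
Mean = α·x_m/(α−1) = 7.3·9.4/6.3 = 10.8921.
The mean is pulled above the mode by the posterior's right skew.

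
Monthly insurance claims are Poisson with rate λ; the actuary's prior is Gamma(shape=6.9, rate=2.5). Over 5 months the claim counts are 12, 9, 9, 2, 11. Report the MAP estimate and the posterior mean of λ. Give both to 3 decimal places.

Σ counts = 43. Posterior: Gamma(shape = 6.9+43 = 49.9, rate = 2.5+5 = 7.5).
Mode = (α−1)/β = 48.9/7.5 = 6.520.
Mean = α/β = 49.9/7.5 = 6.653.
Mean > mode: the posterior has a right tail.

MAP = 6.520, posterior mean = 6.653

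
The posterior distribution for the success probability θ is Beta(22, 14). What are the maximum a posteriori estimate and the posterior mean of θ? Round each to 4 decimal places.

MAP = 0.6176, posterior mean = 0.6111

Mode = (22−1)/(22+14−2) = 21/34 = 0.6176.
Mean = 22/(22+14) = 22/36 = 0.6111.
Mode > mean: the posterior has a left tail.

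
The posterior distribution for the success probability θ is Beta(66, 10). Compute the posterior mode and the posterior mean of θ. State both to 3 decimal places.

MAP = 0.878, posterior mean = 0.868

Mode = (66−1)/(66+10−2) = 65/74 = 0.878.
Mean = 66/(66+10) = 66/76 = 0.868.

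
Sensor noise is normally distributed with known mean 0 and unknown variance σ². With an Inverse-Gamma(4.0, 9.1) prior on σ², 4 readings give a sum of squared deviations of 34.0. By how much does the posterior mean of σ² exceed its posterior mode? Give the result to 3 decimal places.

1.491

Posterior: Inverse-Gamma(shape = 4.0+4/2 = 6.0, scale = 9.1+34.0/2 = 26.1).
Mode = β/(α+1) = 26.1/7.0 = 3.729.
Mean = β/(α−1) = 26.1/5.0 = 5.220.
Difference = 5.220 − 3.729 = 1.491.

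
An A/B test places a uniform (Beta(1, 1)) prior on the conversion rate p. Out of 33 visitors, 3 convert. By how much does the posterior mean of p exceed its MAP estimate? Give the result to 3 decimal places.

Posterior: Beta(1+3, 1+30) = Beta(4, 31).
Mode = (4−1)/(4+31−2) = 3/33 = 0.091.
With a flat prior the MAP equals the MLE, 3/33.
Mean = 4/(4+31) = 4/35 = 0.114.
Difference = 0.114 − 0.091 = 0.023.

0.023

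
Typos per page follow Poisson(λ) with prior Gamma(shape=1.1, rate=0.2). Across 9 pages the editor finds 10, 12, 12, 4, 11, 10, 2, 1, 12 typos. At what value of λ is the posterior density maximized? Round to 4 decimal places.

Σ counts = 74. Posterior: Gamma(shape = 1.1+74 = 75.1, rate = 0.2+9 = 9.2).
Mode = (α−1)/β = 74.1/9.2 = 8.0543.
Mean = α/β = 75.1/9.2 = 8.1630.
This is the posterior mode — the MAP estimate.

8.0543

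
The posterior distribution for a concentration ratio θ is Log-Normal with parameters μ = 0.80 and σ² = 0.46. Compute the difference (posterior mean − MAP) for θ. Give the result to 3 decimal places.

Mode = exp(μ − σ²) = exp(0.34) = 1.405.
Mean = exp(μ + σ²/2) = exp(1.030) = 2.801.
Difference = 2.801 − 1.405 = 1.396.
The mean is pulled above the mode by the posterior's right skew.

1.396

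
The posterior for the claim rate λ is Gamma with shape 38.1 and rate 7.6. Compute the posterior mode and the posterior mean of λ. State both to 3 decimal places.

Mode = (α−1)/β = 37.1/7.6 = 4.882.
Mean = α/β = 38.1/7.6 = 5.013.
Mean > mode: the posterior has a right tail.

MAP = 4.882, posterior mean = 5.013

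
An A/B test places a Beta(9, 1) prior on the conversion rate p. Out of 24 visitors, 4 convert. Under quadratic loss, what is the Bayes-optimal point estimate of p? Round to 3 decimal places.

Posterior: Beta(9+4, 1+20) = Beta(13, 21).
Mode = (13−1)/(13+21−2) = 12/32 = 0.375.
Mean = 13/(13+21) = 13/34 = 0.382.
Quadratic loss ⇒ the optimal estimator is the posterior mean.

0.382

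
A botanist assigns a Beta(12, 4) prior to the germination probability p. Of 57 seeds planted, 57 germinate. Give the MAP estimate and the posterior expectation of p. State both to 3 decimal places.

MAP: 0.958. Posterior mean: 0.945.

Posterior: Beta(12+57, 4+0) = Beta(69, 4).
Mode = (69−1)/(69+4−2) = 68/71 = 0.958.
Mean = 69/(69+4) = 69/73 = 0.945.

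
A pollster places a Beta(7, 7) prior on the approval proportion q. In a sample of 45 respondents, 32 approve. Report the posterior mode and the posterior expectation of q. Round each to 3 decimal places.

MAP = 0.667; posterior mean = 0.661

Posterior: Beta(7+32, 7+13) = Beta(39, 20).
Mode = (39−1)/(39+20−2) = 38/57 = 0.667.
Mean = 39/(39+20) = 39/59 = 0.661.
Mode > mean: the posterior has a left tail.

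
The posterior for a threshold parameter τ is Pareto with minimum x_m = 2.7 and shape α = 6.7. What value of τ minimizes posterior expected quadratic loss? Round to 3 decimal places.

3.174

The Pareto density is strictly decreasing on [x_m, ∞), so the mode is x_m = 2.700.
Mean = α·x_m/(α−1) = 6.7·2.7/5.7 = 3.174.
Quadratic loss ⇒ the optimal estimator is the posterior mean.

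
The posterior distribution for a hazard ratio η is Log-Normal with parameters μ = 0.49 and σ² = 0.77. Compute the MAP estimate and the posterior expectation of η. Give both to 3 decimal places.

Mode = exp(μ − σ²) = exp(-0.28) = 0.756.
Mean = exp(μ + σ²/2) = exp(0.875) = 2.399.

MAP: 0.756. Posterior mean: 2.399.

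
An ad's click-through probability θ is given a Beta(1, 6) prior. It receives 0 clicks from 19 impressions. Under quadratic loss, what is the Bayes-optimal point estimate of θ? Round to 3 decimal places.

Posterior: Beta(1+0, 6+19) = Beta(1, 25).
Since α = 1 ≤ 1 and β > 1, the Beta density is monotone decreasing on [0,1]; the mode is at 0.
Mean = 1/(1+25) = 0.038.
Quadratic loss ⇒ the optimal estimator is the posterior mean.

0.038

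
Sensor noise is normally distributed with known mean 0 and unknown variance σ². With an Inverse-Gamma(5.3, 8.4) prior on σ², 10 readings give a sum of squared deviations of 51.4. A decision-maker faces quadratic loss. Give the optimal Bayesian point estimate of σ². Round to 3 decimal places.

Posterior: Inverse-Gamma(shape = 5.3+10/2 = 10.3, scale = 8.4+51.4/2 = 34.1).
Mode = β/(α+1) = 34.1/11.3 = 3.018.
Mean = β/(α−1) = 34.1/9.3 = 3.667.
Quadratic loss ⇒ the optimal estimator is the posterior mean.

3.667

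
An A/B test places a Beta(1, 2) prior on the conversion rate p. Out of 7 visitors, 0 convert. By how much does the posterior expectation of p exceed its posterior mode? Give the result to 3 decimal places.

0.100

Posterior: Beta(1+0, 2+7) = Beta(1, 9).
Since α = 1 ≤ 1 and β > 1, the Beta density is monotone decreasing on [0,1]; the mode is at 0.
Mean = 1/(1+9) = 0.100.
Difference = 0.100 − 0.000 = 0.100.
Mean > mode: the posterior has a right tail.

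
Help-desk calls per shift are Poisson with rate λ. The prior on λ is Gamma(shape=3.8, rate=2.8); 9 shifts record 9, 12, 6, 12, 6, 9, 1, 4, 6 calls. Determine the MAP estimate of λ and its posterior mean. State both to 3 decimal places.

MAP: 5.746. Posterior mean: 5.831.

Σ counts = 65. Posterior: Gamma(shape = 3.8+65 = 68.8, rate = 2.8+9 = 11.8).
Mode = (α−1)/β = 67.8/11.8 = 5.746.
Mean = α/β = 68.8/11.8 = 5.831.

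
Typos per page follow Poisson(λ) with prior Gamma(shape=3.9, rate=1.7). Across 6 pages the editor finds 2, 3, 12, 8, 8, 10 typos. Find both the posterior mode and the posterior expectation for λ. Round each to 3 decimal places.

Σ counts = 43. Posterior: Gamma(shape = 3.9+43 = 46.9, rate = 1.7+6 = 7.7).
Mode = (α−1)/β = 45.9/7.7 = 5.961.
Mean = α/β = 46.9/7.7 = 6.091.
The mean is pulled above the mode by the posterior's right skew.

λ_MAP = 5.961, E[λ|data] = 6.091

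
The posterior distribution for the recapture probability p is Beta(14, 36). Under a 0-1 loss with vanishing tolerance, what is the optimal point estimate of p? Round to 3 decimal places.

0.271

Mode = (14−1)/(14+36−2) = 13/48 = 0.271.
Mean = 14/(14+36) = 14/50 = 0.280.
This is the posterior mode — the MAP estimate.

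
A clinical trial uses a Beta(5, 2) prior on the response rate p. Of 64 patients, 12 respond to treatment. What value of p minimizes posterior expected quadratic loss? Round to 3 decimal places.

0.239

Posterior: Beta(5+12, 2+52) = Beta(17, 54).
Mode = (17−1)/(17+54−2) = 16/69 = 0.232.
Mean = 17/(17+54) = 17/71 = 0.239.
Quadratic loss ⇒ the optimal estimator is the posterior mean.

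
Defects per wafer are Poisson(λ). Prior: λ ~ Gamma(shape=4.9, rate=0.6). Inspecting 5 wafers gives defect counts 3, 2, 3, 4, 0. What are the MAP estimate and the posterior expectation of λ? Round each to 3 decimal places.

λ_MAP = 2.839, E[λ|data] = 3.018

Σ counts = 12. Posterior: Gamma(shape = 4.9+12 = 16.9, rate = 0.6+5 = 5.6).
Mode = (α−1)/β = 15.9/5.6 = 2.839.
Mean = α/β = 16.9/5.6 = 3.018.
Mean > mode: the posterior has a right tail.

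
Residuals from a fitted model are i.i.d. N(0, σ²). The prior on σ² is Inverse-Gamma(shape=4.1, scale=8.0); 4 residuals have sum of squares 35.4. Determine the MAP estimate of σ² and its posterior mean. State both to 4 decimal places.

Posterior: Inverse-Gamma(shape = 4.1+4/2 = 6.1, scale = 8.0+35.4/2 = 25.7).
Mode = β/(α+1) = 25.7/7.1 = 3.6197.
Mean = β/(α−1) = 25.7/5.1 = 5.0392.

MAP estimate = 3.6197, posterior mean = 5.0392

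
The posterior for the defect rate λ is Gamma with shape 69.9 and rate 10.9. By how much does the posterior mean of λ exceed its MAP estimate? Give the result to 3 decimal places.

Mode = (α−1)/β = 68.9/10.9 = 6.321.
Mean = α/β = 69.9/10.9 = 6.413.
Difference = 6.413 − 6.321 = 0.092.
Mean > mode: the posterior has a right tail.

0.092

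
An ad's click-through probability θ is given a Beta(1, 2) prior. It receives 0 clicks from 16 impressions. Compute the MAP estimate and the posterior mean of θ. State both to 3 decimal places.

Posterior: Beta(1+0, 2+16) = Beta(1, 18).
Since α = 1 ≤ 1 and β > 1, the Beta density is monotone decreasing on [0,1]; the mode is at 0.
Mean = 1/(1+18) = 0.053.

MAP = 0.000, posterior mean = 0.053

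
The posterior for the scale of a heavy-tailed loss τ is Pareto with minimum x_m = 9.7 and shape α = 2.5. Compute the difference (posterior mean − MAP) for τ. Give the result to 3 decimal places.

The Pareto density is strictly decreasing on [x_m, ∞), so the mode is x_m = 9.700.
Mean = α·x_m/(α−1) = 2.5·9.7/1.5 = 16.167.
Difference = 16.167 − 9.700 = 6.467.

6.467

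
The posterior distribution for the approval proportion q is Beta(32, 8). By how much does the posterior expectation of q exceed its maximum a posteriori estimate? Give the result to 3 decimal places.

-0.016

Mode = (32−1)/(32+8−2) = 31/38 = 0.816.
Mean = 32/(32+8) = 32/40 = 0.800.
Difference = 0.800 − 0.816 = -0.016.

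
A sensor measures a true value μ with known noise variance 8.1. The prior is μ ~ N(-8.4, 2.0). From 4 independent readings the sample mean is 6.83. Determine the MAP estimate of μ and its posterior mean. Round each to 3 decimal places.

Posterior for μ is Normal. Precision-weighted mean: (1/2.0·-8.4 + 4/8.1·6.83) / (1/2.0 + 4/8.1) = -0.832.
A Normal posterior is symmetric, so mode = mean.

MAP = -0.832; posterior mean = -0.832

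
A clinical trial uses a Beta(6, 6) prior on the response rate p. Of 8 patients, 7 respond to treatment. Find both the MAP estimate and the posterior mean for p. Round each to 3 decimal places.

Posterior: Beta(6+7, 6+1) = Beta(13, 7).
Mode = (13−1)/(13+7−2) = 12/18 = 0.667.
Mean = 13/(13+7) = 13/20 = 0.650.

MAP = 0.667; posterior mean = 0.650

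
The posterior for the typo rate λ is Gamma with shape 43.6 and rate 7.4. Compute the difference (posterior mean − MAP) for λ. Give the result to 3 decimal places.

0.135

Mode = (α−1)/β = 42.6/7.4 = 5.757.
Mean = α/β = 43.6/7.4 = 5.892.
Difference = 5.892 − 5.757 = 0.135.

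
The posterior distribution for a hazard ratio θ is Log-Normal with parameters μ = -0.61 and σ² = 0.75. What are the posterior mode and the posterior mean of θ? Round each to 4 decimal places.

Mode = exp(μ − σ²) = exp(-1.36) = 0.2567.
Mean = exp(μ + σ²/2) = exp(-0.235) = 0.7906.

θ_MAP = 0.2567, E[θ|data] = 0.7906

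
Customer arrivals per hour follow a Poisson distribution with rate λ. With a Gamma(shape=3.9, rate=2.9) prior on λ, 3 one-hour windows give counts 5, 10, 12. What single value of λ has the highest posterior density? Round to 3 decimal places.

5.068

Σ counts = 27. Posterior: Gamma(shape = 3.9+27 = 30.9, rate = 2.9+3 = 5.9).
Mode = (α−1)/β = 29.9/5.9 = 5.068.
Mean = α/β = 30.9/5.9 = 5.237.
This is the posterior mode — the MAP estimate.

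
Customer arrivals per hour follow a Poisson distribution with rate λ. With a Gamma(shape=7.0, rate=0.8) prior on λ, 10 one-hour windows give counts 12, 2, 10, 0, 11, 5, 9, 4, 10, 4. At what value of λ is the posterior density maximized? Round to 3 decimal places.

6.759

Σ counts = 67. Posterior: Gamma(shape = 7.0+67 = 74.0, rate = 0.8+10 = 10.8).
Mode = (α−1)/β = 73.0/10.8 = 6.759.
Mean = α/β = 74.0/10.8 = 6.852.
This is the posterior mode — the MAP estimate.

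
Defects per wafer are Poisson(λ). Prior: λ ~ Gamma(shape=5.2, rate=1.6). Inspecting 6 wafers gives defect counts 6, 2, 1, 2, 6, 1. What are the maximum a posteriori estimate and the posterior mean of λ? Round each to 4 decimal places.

Σ counts = 18. Posterior: Gamma(shape = 5.2+18 = 23.2, rate = 1.6+6 = 7.6).
Mode = (α−1)/β = 22.2/7.6 = 2.9211.
Mean = α/β = 23.2/7.6 = 3.0526.

MAP: 2.9211. Posterior mean: 3.0526.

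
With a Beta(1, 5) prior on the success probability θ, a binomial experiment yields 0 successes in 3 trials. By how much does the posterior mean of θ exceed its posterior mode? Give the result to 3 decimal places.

0.111

Posterior: Beta(1+0, 5+3) = Beta(1, 8).
Since α = 1 ≤ 1 and β > 1, the Beta density is monotone decreasing on [0,1]; the mode is at 0.
Mean = 1/(1+8) = 0.111.
Difference = 0.111 − 0.000 = 0.111.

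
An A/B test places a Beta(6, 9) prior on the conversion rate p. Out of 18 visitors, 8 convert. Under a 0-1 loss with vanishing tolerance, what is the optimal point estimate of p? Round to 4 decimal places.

Posterior: Beta(6+8, 9+10) = Beta(14, 19).
Mode = (14−1)/(14+19−2) = 13/31 = 0.4194.
Mean = 14/(14+19) = 14/33 = 0.4242.
This is the posterior mode — the MAP estimate.

0.4194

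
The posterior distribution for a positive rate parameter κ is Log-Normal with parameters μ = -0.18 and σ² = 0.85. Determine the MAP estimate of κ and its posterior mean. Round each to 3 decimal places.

MAP estimate = 0.357, posterior mean = 1.278

Mode = exp(μ − σ²) = exp(-1.03) = 0.357.
Mean = exp(μ + σ²/2) = exp(0.245) = 1.278.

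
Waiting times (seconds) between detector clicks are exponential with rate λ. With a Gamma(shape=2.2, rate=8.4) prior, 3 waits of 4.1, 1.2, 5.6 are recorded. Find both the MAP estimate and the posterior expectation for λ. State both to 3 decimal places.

MAP = 0.218, posterior mean = 0.269

Σ times = 10.9. Posterior: Gamma(shape = 2.2+3 = 5.2, rate = 8.4+10.9 = 19.3).
Mode = (α−1)/β = 4.2/19.3 = 0.218.
Mean = α/β = 5.2/19.3 = 0.269.
The posterior is right-skewed, so the mean exceeds the mode.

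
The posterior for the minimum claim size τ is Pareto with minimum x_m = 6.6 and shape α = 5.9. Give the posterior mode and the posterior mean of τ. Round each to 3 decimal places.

τ_MAP = 6.600, E[τ|data] = 7.947

The Pareto density is strictly decreasing on [x_m, ∞), so the mode is x_m = 6.600.
Mean = α·x_m/(α−1) = 5.9·6.6/4.9 = 7.947.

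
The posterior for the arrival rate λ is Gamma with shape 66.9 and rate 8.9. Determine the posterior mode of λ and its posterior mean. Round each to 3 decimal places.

Mode = (α−1)/β = 65.9/8.9 = 7.404.
Mean = α/β = 66.9/8.9 = 7.517.

MAP: 7.404. Posterior mean: 7.517.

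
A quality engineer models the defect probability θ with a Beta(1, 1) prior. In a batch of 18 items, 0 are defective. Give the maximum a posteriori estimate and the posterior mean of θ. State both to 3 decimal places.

MAP: 0.000. Posterior mean: 0.050.

Posterior: Beta(1+0, 1+18) = Beta(1, 19).
Since α = 1 ≤ 1 and β > 1, the Beta density is monotone decreasing on [0,1]; the mode is at 0.
Mean = 1/(1+19) = 0.050.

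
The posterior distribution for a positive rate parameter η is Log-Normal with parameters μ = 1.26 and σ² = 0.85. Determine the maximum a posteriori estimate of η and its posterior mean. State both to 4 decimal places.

η_MAP = 1.5068, E[η|data] = 5.3925

Mode = exp(μ − σ²) = exp(0.41) = 1.5068.
Mean = exp(μ + σ²/2) = exp(1.685) = 5.3925.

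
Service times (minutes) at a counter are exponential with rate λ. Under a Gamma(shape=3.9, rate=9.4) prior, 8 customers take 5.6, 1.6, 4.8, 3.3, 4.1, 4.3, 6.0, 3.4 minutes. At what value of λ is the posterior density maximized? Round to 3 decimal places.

0.256

Σ times = 33.1. Posterior: Gamma(shape = 3.9+8 = 11.9, rate = 9.4+33.1 = 42.5).
Mode = (α−1)/β = 10.9/42.5 = 0.256.
Mean = α/β = 11.9/42.5 = 0.280.
This is the posterior mode — the MAP estimate.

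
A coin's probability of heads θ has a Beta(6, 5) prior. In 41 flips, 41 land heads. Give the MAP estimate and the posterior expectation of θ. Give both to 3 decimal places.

MAP estimate = 0.920, posterior expectation = 0.904

Posterior: Beta(6+41, 5+0) = Beta(47, 5).
Mode = (47−1)/(47+5−2) = 46/50 = 0.920.
Mean = 47/(47+5) = 47/52 = 0.904.
Left-skewed posterior ⇒ mean < mode.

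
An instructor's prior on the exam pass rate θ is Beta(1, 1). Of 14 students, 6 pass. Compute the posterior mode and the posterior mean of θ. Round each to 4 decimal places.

Posterior: Beta(1+6, 1+8) = Beta(7, 9).
Mode = (7−1)/(7+9−2) = 6/14 = 0.4286.
With a flat prior the MAP equals the MLE, 6/14.
Mean = 7/(7+9) = 7/16 = 0.4375.
The posterior is right-skewed, so the mean exceeds the mode.

MAP: 0.4286. Posterior mean: 0.4375.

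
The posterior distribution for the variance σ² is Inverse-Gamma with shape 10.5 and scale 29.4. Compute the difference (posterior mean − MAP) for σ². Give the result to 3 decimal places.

0.538

Mode = β/(α+1) = 29.4/11.5 = 2.557.
Mean = β/(α−1) = 29.4/9.5 = 3.095.
Difference = 3.095 − 2.557 = 0.538.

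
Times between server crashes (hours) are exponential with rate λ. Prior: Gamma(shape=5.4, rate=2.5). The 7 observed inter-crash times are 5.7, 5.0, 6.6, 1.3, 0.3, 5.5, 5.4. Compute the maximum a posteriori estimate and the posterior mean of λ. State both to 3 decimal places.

maximum a posteriori estimate = 0.353, posterior mean = 0.384

Σ times = 29.8. Posterior: Gamma(shape = 5.4+7 = 12.4, rate = 2.5+29.8 = 32.3).
Mode = (α−1)/β = 11.4/32.3 = 0.353.
Mean = α/β = 12.4/32.3 = 0.384.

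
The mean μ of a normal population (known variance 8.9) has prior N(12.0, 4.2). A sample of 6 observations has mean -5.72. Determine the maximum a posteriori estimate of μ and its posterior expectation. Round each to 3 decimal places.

Posterior for μ is Normal. Precision-weighted mean: (1/4.2·12.0 + 6/8.9·-5.72) / (1/4.2 + 6/8.9) = -1.095.
A Normal posterior is symmetric, so mode = mean.

maximum a posteriori estimate = -1.095, posterior expectation = -1.095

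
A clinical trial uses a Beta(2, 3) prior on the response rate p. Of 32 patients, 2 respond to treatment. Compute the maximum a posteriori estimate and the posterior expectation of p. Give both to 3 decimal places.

Posterior: Beta(2+2, 3+30) = Beta(4, 33).
Mode = (4−1)/(4+33−2) = 3/35 = 0.086.
Mean = 4/(4+33) = 4/37 = 0.108.
Mean > mode: the posterior has a right tail.

MAP: 0.086. Posterior mean: 0.108.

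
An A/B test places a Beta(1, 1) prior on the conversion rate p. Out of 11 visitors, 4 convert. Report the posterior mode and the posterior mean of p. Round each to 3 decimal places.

Posterior: Beta(1+4, 1+7) = Beta(5, 8).
Mode = (5−1)/(5+8−2) = 4/11 = 0.364.
Mean = 5/(5+8) = 5/13 = 0.385.

p_MAP = 0.364, E[p|data] = 0.385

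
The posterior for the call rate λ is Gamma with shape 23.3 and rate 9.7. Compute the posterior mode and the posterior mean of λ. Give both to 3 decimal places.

Mode = (α−1)/β = 22.3/9.7 = 2.299.
Mean = α/β = 23.3/9.7 = 2.402.
The mean is pulled above the mode by the posterior's right skew.

MAP = 2.299, posterior mean = 2.402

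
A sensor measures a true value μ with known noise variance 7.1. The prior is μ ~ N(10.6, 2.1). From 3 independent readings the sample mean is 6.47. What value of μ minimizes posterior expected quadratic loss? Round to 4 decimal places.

8.6583

Posterior for μ is Normal. Precision-weighted mean: (1/2.1·10.6 + 3/7.1·6.47) / (1/2.1 + 3/7.1) = 8.6583.
A Normal posterior is symmetric, so mode = mean.
Quadratic loss ⇒ the optimal estimator is the posterior mean.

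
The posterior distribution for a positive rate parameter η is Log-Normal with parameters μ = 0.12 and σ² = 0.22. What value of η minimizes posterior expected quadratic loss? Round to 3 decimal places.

Mode = exp(μ − σ²) = exp(-0.10) = 0.905.
Mean = exp(μ + σ²/2) = exp(0.230) = 1.259.
Quadratic loss ⇒ the optimal estimator is the posterior mean.

1.259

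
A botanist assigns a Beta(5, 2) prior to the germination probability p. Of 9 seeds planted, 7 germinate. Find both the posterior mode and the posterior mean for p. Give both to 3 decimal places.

Posterior: Beta(5+7, 2+2) = Beta(12, 4).
Mode = (12−1)/(12+4−2) = 11/14 = 0.786.
Mean = 12/(12+4) = 12/16 = 0.750.

MAP = 0.786; posterior mean = 0.750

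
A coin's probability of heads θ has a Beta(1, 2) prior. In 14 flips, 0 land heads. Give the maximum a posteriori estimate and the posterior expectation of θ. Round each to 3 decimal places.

θ_MAP = 0.000, E[θ|data] = 0.059

Posterior: Beta(1+0, 2+14) = Beta(1, 16).
Since α = 1 ≤ 1 and β > 1, the Beta density is monotone decreasing on [0,1]; the mode is at 0.
Mean = 1/(1+16) = 0.059.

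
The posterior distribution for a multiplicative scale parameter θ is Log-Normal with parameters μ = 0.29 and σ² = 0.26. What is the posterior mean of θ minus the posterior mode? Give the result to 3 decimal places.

Mode = exp(μ − σ²) = exp(0.03) = 1.030.
Mean = exp(μ + σ²/2) = exp(0.420) = 1.522.
Difference = 1.522 − 1.030 = 0.492.

0.492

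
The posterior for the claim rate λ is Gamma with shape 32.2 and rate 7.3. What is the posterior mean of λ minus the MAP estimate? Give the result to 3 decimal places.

0.137

Mode = (α−1)/β = 31.2/7.3 = 4.274.
Mean = α/β = 32.2/7.3 = 4.411.
Difference = 4.411 − 4.274 = 0.137.
Right-skewed posterior ⇒ mode < mean.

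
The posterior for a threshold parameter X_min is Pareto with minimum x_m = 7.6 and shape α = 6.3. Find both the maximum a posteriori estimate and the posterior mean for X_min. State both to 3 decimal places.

MAP: 7.600. Posterior mean: 9.034.

The Pareto density is strictly decreasing on [x_m, ∞), so the mode is x_m = 7.600.
Mean = α·x_m/(α−1) = 6.3·7.6/5.3 = 9.034.
Right-skewed posterior ⇒ mode < mean.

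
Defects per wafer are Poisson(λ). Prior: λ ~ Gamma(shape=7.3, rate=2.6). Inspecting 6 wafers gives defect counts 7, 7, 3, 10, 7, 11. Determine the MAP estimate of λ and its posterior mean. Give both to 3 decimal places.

MAP estimate = 5.965, posterior mean = 6.081

Σ counts = 45. Posterior: Gamma(shape = 7.3+45 = 52.3, rate = 2.6+6 = 8.6).
Mode = (α−1)/β = 51.3/8.6 = 5.965.
Mean = α/β = 52.3/8.6 = 6.081.
The mean is pulled above the mode by the posterior's right skew.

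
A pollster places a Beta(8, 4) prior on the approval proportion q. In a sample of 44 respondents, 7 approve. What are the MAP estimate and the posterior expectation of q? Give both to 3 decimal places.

Posterior: Beta(8+7, 4+37) = Beta(15, 41).
Mode = (15−1)/(15+41−2) = 14/54 = 0.259.
Mean = 15/(15+41) = 15/56 = 0.268.
The mean is pulled above the mode by the posterior's right skew.

MAP estimate = 0.259, posterior expectation = 0.268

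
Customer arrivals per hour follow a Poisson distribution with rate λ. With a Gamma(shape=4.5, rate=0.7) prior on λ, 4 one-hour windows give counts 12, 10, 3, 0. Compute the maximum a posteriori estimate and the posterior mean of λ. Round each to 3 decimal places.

MAP = 6.064; posterior mean = 6.277

Σ counts = 25. Posterior: Gamma(shape = 4.5+25 = 29.5, rate = 0.7+4 = 4.7).
Mode = (α−1)/β = 28.5/4.7 = 6.064.
Mean = α/β = 29.5/4.7 = 6.277.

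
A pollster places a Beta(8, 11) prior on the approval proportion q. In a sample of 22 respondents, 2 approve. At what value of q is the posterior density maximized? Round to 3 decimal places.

Posterior: Beta(8+2, 11+20) = Beta(10, 31).
Mode = (10−1)/(10+31−2) = 9/39 = 0.231.
Mean = 10/(10+31) = 10/41 = 0.244.
This is the posterior mode — the MAP estimate.

0.231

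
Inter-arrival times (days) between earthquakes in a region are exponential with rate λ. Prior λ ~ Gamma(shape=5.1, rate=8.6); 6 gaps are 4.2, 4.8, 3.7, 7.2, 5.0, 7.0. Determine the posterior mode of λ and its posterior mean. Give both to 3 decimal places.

Σ times = 31.9. Posterior: Gamma(shape = 5.1+6 = 11.1, rate = 8.6+31.9 = 40.5).
Mode = (α−1)/β = 10.1/40.5 = 0.249.
Mean = α/β = 11.1/40.5 = 0.274.

MAP = 0.249; posterior mean = 0.274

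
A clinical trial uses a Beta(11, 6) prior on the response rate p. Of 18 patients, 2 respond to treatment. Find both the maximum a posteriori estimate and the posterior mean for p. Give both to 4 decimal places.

Posterior: Beta(11+2, 6+16) = Beta(13, 22).
Mode = (13−1)/(13+22−2) = 12/33 = 0.3636.
Mean = 13/(13+22) = 13/35 = 0.3714.
Right-skewed posterior ⇒ mode < mean.

maximum a posteriori estimate = 0.3636, posterior mean = 0.3714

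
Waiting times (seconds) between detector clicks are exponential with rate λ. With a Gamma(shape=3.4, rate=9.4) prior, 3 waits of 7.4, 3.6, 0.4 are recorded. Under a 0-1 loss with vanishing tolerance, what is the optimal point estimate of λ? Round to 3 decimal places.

0.260

Σ times = 11.4. Posterior: Gamma(shape = 3.4+3 = 6.4, rate = 9.4+11.4 = 20.8).
Mode = (α−1)/β = 5.4/20.8 = 0.260.
Mean = α/β = 6.4/20.8 = 0.308.
This is the posterior mode — the MAP estimate.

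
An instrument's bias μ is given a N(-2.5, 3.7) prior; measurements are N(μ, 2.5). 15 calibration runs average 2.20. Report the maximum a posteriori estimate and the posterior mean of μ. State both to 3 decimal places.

MAP = 1.997, posterior mean = 1.997

Posterior for μ is Normal. Precision-weighted mean: (1/3.7·-2.5 + 15/2.5·2.20) / (1/3.7 + 15/2.5) = 1.997.
A Normal posterior is symmetric, so mode = mean.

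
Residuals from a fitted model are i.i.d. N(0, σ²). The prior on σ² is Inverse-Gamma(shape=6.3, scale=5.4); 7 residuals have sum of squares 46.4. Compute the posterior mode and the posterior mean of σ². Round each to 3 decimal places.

Posterior: Inverse-Gamma(shape = 6.3+7/2 = 9.8, scale = 5.4+46.4/2 = 28.6).
Mode = β/(α+1) = 28.6/10.8 = 2.648.
Mean = β/(α−1) = 28.6/8.8 = 3.250.

MAP = 2.648; posterior mean = 3.250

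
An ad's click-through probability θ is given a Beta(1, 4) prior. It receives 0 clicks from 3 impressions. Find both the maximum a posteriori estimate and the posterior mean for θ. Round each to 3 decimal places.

θ_MAP = 0.000, E[θ|data] = 0.125

Posterior: Beta(1+0, 4+3) = Beta(1, 7).
Since α = 1 ≤ 1 and β > 1, the Beta density is monotone decreasing on [0,1]; the mode is at 0.
Mean = 1/(1+7) = 0.125.
The posterior is right-skewed, so the mean exceeds the mode.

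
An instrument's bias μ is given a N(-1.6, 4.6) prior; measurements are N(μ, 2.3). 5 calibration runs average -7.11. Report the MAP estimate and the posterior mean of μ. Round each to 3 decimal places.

Posterior for μ is Normal. Precision-weighted mean: (1/4.6·-1.6 + 5/2.3·-7.11) / (1/4.6 + 5/2.3) = -6.609.
A Normal posterior is symmetric, so mode = mean.

MAP estimate = -6.609, posterior mean = -6.609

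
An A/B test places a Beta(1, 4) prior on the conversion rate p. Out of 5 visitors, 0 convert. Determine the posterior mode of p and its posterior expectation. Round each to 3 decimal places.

MAP: 0.000. Posterior mean: 0.100.

Posterior: Beta(1+0, 4+5) = Beta(1, 9).
Since α = 1 ≤ 1 and β > 1, the Beta density is monotone decreasing on [0,1]; the mode is at 0.
Mean = 1/(1+9) = 0.100.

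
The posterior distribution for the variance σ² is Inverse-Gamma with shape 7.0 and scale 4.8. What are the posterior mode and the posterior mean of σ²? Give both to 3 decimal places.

Mode = β/(α+1) = 4.8/8.0 = 0.600.
Mean = β/(α−1) = 4.8/6.0 = 0.800.

MAP = 0.600; posterior mean = 0.800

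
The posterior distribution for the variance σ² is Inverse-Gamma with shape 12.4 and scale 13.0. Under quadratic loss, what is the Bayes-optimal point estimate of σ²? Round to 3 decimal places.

Mode = β/(α+1) = 13.0/13.4 = 0.970.
Mean = β/(α−1) = 13.0/11.4 = 1.140.
Quadratic loss ⇒ the optimal estimator is the posterior mean.

1.140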